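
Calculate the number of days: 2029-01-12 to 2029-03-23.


70 days

From January 12, 2029 to March 23, 2029
Rest of January 2029: 31 - 12 = 19
Full months: February 2029 28
Days into March 2029: 23
Total = 19 + 28 + 23 = 70 days


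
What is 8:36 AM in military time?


Input: 8:36 AM
AM hour stays: 8

08:36


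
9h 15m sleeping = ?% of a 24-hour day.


38.5%

Time: 555 minutes
Day: 1440 minutes
Percentage = (555/1440) × 100 ≈ 38.5%


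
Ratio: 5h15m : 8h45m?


3:5 (0.60)

Duration 1: 315 minutes
Duration 2: 525 minutes
Ratio = 315:525
GCD = 105
Simplified = 3:5
As a decimal: 3/5 = 0.60


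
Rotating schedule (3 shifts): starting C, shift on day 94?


Shift C

Shifts: A, B, C
Start: C (index 2)
Day 94: (2 + 94 - 1) mod 3
= 95 mod 3
= 2
Index 2 → shift C


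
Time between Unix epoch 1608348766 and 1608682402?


333636 seconds (92.7 hours / 3.86 days)

Difference = 1608682402 - 1608348766 = 333636 seconds
In hours: 333636 / 3600 ≈ 92.7
In days: 333636 / 86400 ≈ 3.86


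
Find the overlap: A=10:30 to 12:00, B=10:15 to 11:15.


45 minutes

Meeting A: 630-720 (in minutes from midnight)
Meeting B: 615-675
Overlap start = max(630, 615) = 630
Overlap end = min(720, 675) = 675
Overlap = max(0, 675 - 630) = 45 min


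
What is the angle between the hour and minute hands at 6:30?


15.0°

Hour hand = 6×30 + 30×0.5 = 195.0°
Minute hand = 30×6 = 180°
Difference = |195.0 - 180| = 15.0°


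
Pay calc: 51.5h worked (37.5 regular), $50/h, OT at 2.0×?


Regular: 37.5h × $50 = $1875.00
Overtime: 51.5 - 37.5 = 14.0h
OT pay: 14.0h × $50 × 2.0 = $1400.00
Total = $1875.00 + $1400.00 = $3275.00

$3275.00


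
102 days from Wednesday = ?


Start: Wednesday (index 2)
(2 + 102) mod 7
= 104 mod 7
= 6
Index 6 → Sunday

Sunday


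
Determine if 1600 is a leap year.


Yes

Rules: divisible by 4 AND (not by 100 OR by 400)
1600 ÷ 4 = 400 exactly → divisible by 4
1600 ÷ 100 = 16 exactly → divisible by 100
1600 ÷ 400 = 4 exactly → divisible by 400
Divisible by 400 → leap year


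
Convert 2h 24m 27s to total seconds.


Hours: 2 × 3600 = 7200
Minutes: 24 × 60 = 1440
Seconds: 27
Total = 7200 + 1440 + 27 = 8667

8667 seconds


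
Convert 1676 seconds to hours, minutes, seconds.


Hours: 1676 ÷ 3600 = 0 remainder 1676
Minutes: 1676 ÷ 60 = 27 remainder 56
Seconds: 56

0h 27m 56s


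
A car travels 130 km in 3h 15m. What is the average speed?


40.0 km/h

Distance: 130 km
Time: 3h 15m = 195 min = 195/60 = 13/4 hours
Speed = 130 ÷ (13/4) = 130 × 4 / 13 = 520/13 = 40.0 km/h


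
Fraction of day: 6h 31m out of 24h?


Total minutes: 6×60 + 31 = 391
Day = 24×60 = 1440 minutes
Fraction = 391/1440 ≈ 0.2715
As a percentage: 391/1440 × 100 ≈ 27.15%

0.2715 (27.15%)


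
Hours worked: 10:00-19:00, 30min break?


Total time = (19×60+0) - (10×60+0)
= 1140 - 600 = 540 min
Minus break: 540 - 30 = 510 min
= 8h 30m

8h 30m (510 minutes)


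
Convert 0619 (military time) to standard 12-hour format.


6:19 AM

Hour: 6
6 < 12 → AM


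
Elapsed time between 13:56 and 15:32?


End time in minutes: 15×60 + 32 = 932
Start time in minutes: 13×60 + 56 = 836
Difference = 932 - 836 = 96 minutes
= 1 hours 36 minutes

1h 36m


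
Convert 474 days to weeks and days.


67 weeks 5 days

Weeks: 474 ÷ 7 = 67 remainder 5


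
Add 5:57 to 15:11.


Start: 911 minutes from midnight
Add: 357 minutes
Total: 1268 minutes
Hours: 1268 ÷ 60 = 21 remainder 8

21:08


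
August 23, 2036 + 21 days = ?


Start: August 23, 2036
Add 21 days
August 23 → September 1: 31 - 23 + 1 = 9 days (21 - 9 = 12 left)
September 1 + 12 = September 13, 2036

September 13, 2036


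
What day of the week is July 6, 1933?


Thursday

Zeller's congruence:
q=6, m=7, k=33, j=19
h = (6 + ⌊13×8/5⌋ + 33 + ⌊33/4⌋ + ⌊19/4⌋ - 2×19) mod 7
= (6 + 20 + 33 + 8 + 4 - 38) mod 7
= 33 mod 7 = 5
h=5 → Thursday


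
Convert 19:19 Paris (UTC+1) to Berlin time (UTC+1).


Time difference = UTC+1 - UTC+1 = +0 hours
New hour = (19 + 0) mod 24
= 19 mod 24 = 19
Minutes unchanged → 19:19

19:19


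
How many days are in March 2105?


Month: March (month 3)
March has 31 days

31 days


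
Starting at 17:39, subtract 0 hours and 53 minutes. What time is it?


Start: 1059 minutes from midnight
Subtract: 53 minutes
Remaining: 1059 - 53 = 1006
Hours: 16, Minutes: 46

16:46


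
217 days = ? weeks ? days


Weeks: 217 ÷ 7 = 31 remainder 0

31 weeks 0 days


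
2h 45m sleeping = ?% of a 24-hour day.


Time: 165 minutes
Day: 1440 minutes
Percentage = (165/1440) × 100 ≈ 11.5%

11.5%


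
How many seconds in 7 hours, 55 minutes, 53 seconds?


28553 seconds

Hours: 7 × 3600 = 25200
Minutes: 55 × 60 = 3300
Seconds: 53
Total = 25200 + 3300 + 53 = 28553


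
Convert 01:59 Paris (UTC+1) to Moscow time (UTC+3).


03:59

Time difference = UTC+3 - UTC+1 = +2 hours
New hour = (1 + 2) mod 24
= 3 mod 24 = 3
Minutes unchanged → 03:59


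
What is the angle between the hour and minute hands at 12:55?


Hour hand (12 ≡ 0 on the dial): 0×30 + 55×0.5 = 27.5°
Minute hand = 55×6 = 330°
Difference = |27.5 - 330| = 302.5°
Since > 180°: 360 - 302.5 = 57.5°

57.5°


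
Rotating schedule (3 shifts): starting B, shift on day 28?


Shifts: A, B, C
Start: B (index 1)
Day 28: (1 + 28 - 1) mod 3
= 28 mod 3
= 1
Index 1 → shift B

Shift B


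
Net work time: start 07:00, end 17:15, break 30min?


9h 45m (585 minutes)

Total time = (17×60+15) - (7×60+0)
= 1035 - 420 = 615 min
Minus break: 615 - 30 = 585 min
= 9h 45m


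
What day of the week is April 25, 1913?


Friday

Zeller's congruence:
q=25, m=4, k=13, j=19
h = (25 + ⌊13×5/5⌋ + 13 + ⌊13/4⌋ + ⌊19/4⌋ - 2×19) mod 7
= (25 + 13 + 13 + 3 + 4 - 38) mod 7
= 20 mod 7 = 6
h=6 → Friday


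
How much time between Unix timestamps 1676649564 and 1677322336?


Difference = 1677322336 - 1676649564 = 672772 seconds
In hours: 672772 / 3600 ≈ 186.9
In days: 672772 / 86400 ≈ 7.79

672772 seconds (186.9 hours / 7.79 days)


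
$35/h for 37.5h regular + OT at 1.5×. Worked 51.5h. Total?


Regular: 37.5h × $35 = $1312.50
Overtime: 51.5 - 37.5 = 14.0h
OT pay: 14.0h × $35 × 1.5 = $735.00
Total = $1312.50 + $735.00 = $2047.50

$2047.50


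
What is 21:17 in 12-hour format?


Hour: 21
21 - 12 = 9 → PM

9:17 PM


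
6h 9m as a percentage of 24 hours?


0.2563 (25.63%)

Total minutes: 6×60 + 9 = 369
Day = 24×60 = 1440 minutes
Fraction = 369/1440 ≈ 0.2563
As a percentage: 369/1440 × 100 ≈ 25.63%


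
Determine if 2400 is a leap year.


Rules: divisible by 4 AND (not by 100 OR by 400)
2400 ÷ 4 = 600 exactly → divisible by 4
2400 ÷ 100 = 24 exactly → divisible by 100
2400 ÷ 400 = 6 exactly → divisible by 400
Divisible by 400 → leap year

Yes


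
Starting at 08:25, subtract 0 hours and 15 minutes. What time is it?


08:10

Start: 505 minutes from midnight
Subtract: 15 minutes
Remaining: 505 - 15 = 490
Hours: 8, Minutes: 10


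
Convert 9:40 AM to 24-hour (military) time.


09:40

Input: 9:40 AM
AM hour stays: 9


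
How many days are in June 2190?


30 days

Month: June (month 6)
June has 30 days


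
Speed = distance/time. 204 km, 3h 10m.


Distance: 204 km
Time: 3h 10m = 190 min = 190/60 = 19/6 hours
Speed = 204 ÷ (19/6) = 204 × 6 / 19 = 1224/19 ≈ 64.4 km/h

64.4 km/h


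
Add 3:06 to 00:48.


Start: 48 minutes from midnight
Add: 186 minutes
Total: 234 minutes
Hours: 234 ÷ 60 = 3 remainder 54

03:54


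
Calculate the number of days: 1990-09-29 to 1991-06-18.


From September 29, 1990 to June 18, 1991
Rest of September 1990: 30 - 29 = 1
Full months: October 31, November 30, December 31, January 31, February 1991 28, March 31, April 30, May 31
Days into June 1991: 18
Total = 1 + 31 + 30 + 31 + 31 + 28 + 31 + 30 + 31 + 18 = 262 days

262 days


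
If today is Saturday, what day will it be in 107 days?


Monday

Start: Saturday (index 5)
(5 + 107) mod 7
= 112 mod 7
= 0
Index 0 → Monday


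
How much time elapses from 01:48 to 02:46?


End time in minutes: 2×60 + 46 = 166
Start time in minutes: 1×60 + 48 = 108
Difference = 166 - 108 = 58 minutes
= 0 hours 58 minutes

0h 58m


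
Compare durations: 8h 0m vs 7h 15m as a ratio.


Duration 1: 480 minutes
Duration 2: 435 minutes
Ratio = 480:435
GCD = 15
Simplified = 32:29
As a decimal: 32/29 ≈ 1.10

32:29 (1.10)


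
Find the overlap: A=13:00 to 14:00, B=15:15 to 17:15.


0 minutes

Meeting A: 780-840 (in minutes from midnight)
Meeting B: 915-1035
Overlap start = max(780, 915) = 915
Overlap end = min(840, 1035) = 840
Overlap = max(0, 840 - 915) = 0 min


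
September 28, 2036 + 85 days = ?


Start: September 28, 2036
Add 85 days
September 28 → October 1: 30 - 28 + 1 = 3 days (85 - 3 = 82 left)
October 1 → November 1: 31 - 1 + 1 = 31 days (82 - 31 = 51 left)
November 1 → December 1: 30 - 1 + 1 = 30 days (51 - 30 = 21 left)
December 1 + 21 = December 22, 2036

December 22, 2036


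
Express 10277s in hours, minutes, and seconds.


Hours: 10277 ÷ 3600 = 2 remainder 3077
Minutes: 3077 ÷ 60 = 51 remainder 17
Seconds: 17

2h 51m 17s


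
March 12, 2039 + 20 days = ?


Start: March 12, 2039
Add 20 days
March 12 → April 1: 31 - 12 + 1 = 20 days (20 - 20 = 0 left)
Land exactly on April 1, 2039

April 1, 2039


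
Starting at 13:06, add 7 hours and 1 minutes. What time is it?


20:07

Start: 786 minutes from midnight
Add: 421 minutes
Total: 1207 minutes
Hours: 1207 ÷ 60 = 20 remainder 7


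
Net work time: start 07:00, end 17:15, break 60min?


Total time = (17×60+15) - (7×60+0)
= 1035 - 420 = 615 min
Minus break: 615 - 60 = 555 min
= 9h 15m

9h 15m (555 minutes)


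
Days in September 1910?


30 days

Month: September (month 9)
September has 30 days


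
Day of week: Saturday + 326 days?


Wednesday

Start: Saturday (index 5)
(5 + 326) mod 7
= 331 mod 7
= 2
Index 2 → Wednesday


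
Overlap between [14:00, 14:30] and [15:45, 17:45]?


0 minutes

Meeting A: 840-870 (in minutes from midnight)
Meeting B: 945-1065
Overlap start = max(840, 945) = 945
Overlap end = min(870, 1065) = 870
Overlap = max(0, 870 - 945) = 0 min


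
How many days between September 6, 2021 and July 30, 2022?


From September 6, 2021 to July 30, 2022
Rest of September 2021: 30 - 6 = 24
Full months: October 31, November 30, December 31, January 31, February 2022 28, March 31, April 30, May 31, June 30
Days into July 2022: 30
Total = 24 + 31 + 30 + 31 + 31 + 28 + 31 + 30 + 31 + 30 + 30 = 327 days

327 days


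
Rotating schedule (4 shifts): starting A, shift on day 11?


Shifts: A, B, C, D
Start: A (index 0)
Day 11: (0 + 11 - 1) mod 4
= 10 mod 4
= 2
Index 2 → shift C

Shift C


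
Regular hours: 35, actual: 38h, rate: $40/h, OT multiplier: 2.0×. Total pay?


$1640.00

Regular: 35h × $40 = $1400.00
Overtime: 38 - 35 = 3h
OT pay: 3h × $40 × 2.0 = $240.00
Total = $1400.00 + $240.00 = $1640.00


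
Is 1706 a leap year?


No

Rules: divisible by 4 AND (not by 100 OR by 400)
1706 ÷ 4 = 426 remainder 2 → not divisible by 4
Not divisible by 4 → not a leap year


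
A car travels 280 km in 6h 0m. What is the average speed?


Distance: 280 km
Time: 6 hours
Speed = 280 / 6 ≈ 46.7 km/h

46.7 km/h


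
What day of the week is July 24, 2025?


Thursday

Zeller's congruence:
q=24, m=7, k=25, j=20
h = (24 + ⌊13×8/5⌋ + 25 + ⌊25/4⌋ + ⌊20/4⌋ - 2×20) mod 7
= (24 + 20 + 25 + 6 + 5 - 40) mod 7
= 40 mod 7 = 5
h=5 → Thursday


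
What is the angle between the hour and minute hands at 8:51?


40.5°

Hour hand = 8×30 + 51×0.5 = 265.5°
Minute hand = 51×6 = 306°
Difference = |265.5 - 306| = 40.5°


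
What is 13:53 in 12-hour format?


1:53 PM

Hour: 13
13 - 12 = 1 → PM


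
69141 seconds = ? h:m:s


Hours: 69141 ÷ 3600 = 19 remainder 741
Minutes: 741 ÷ 60 = 12 remainder 21
Seconds: 21

19h 12m 21s


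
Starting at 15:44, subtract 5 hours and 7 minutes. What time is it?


Start: 944 minutes from midnight
Subtract: 307 minutes
Remaining: 944 - 307 = 637
Hours: 10, Minutes: 37

10:37


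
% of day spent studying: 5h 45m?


24.0%

Time: 345 minutes
Day: 1440 minutes
Percentage = (345/1440) × 100 ≈ 24.0%


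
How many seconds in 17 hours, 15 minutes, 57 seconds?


Hours: 17 × 3600 = 61200
Minutes: 15 × 60 = 900
Seconds: 57
Total = 61200 + 900 + 57 = 62157

62157 seconds


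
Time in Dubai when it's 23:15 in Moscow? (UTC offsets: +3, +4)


00:15 (next day)

Time difference = UTC+4 - UTC+3 = +1 hours
New hour = (23 + 1) mod 24
= 24 mod 24 = 0
Minutes unchanged → 00:15; 24 ≥ 24 → next day


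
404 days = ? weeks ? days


57 weeks 5 days

Weeks: 404 ÷ 7 = 57 remainder 5


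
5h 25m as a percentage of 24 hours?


0.2257 (22.57%)

Total minutes: 5×60 + 25 = 325
Day = 24×60 = 1440 minutes
Fraction = 325/1440 ≈ 0.2257
As a percentage: 325/1440 × 100 ≈ 22.57%


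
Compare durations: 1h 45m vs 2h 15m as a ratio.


7:9 (0.78)

Duration 1: 105 minutes
Duration 2: 135 minutes
Ratio = 105:135
GCD = 15
Simplified = 7:9
As a decimal: 7/9 ≈ 0.78


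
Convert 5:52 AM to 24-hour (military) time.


Input: 5:52 AM
AM hour stays: 5

05:52


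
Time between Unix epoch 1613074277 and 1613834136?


Difference = 1613834136 - 1613074277 = 759859 seconds
In hours: 759859 / 3600 ≈ 211.1
In days: 759859 / 86400 ≈ 8.79

759859 seconds (211.1 hours / 8.79 days)


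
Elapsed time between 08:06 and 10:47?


2h 41m

End time in minutes: 10×60 + 47 = 647
Start time in minutes: 8×60 + 6 = 486
Difference = 647 - 486 = 161 minutes
= 2 hours 41 minutes


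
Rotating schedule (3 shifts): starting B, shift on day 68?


Shift C

Shifts: A, B, C
Start: B (index 1)
Day 68: (1 + 68 - 1) mod 3
= 68 mod 3
= 2
Index 2 → shift C


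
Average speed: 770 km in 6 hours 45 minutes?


114.1 km/h

Distance: 770 km
Time: 6h 45m = 405 min = 405/60 = 27/4 hours
Speed = 770 ÷ (27/4) = 770 × 4 / 27 = 3080/27 ≈ 114.1 km/h


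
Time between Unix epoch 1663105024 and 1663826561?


721537 seconds (200.4 hours / 8.35 days)

Difference = 1663826561 - 1663105024 = 721537 seconds
In hours: 721537 / 3600 ≈ 200.4
In days: 721537 / 86400 ≈ 8.35


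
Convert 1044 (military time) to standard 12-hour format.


Hour: 10
10 < 12 → AM

10:44 AM


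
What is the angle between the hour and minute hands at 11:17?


123.5°

Hour hand = 11×30 + 17×0.5 = 338.5°
Minute hand = 17×6 = 102°
Difference = |338.5 - 102| = 236.5°
Since > 180°: 360 - 236.5 = 123.5°


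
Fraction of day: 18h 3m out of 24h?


0.7521 (75.21%)

Total minutes: 18×60 + 3 = 1083
Day = 24×60 = 1440 minutes
Fraction = 1083/1440 ≈ 0.7521
As a percentage: 1083/1440 × 100 ≈ 75.21%


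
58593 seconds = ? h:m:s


16h 16m 33s

Hours: 58593 ÷ 3600 = 16 remainder 993
Minutes: 993 ÷ 60 = 16 remainder 33
Seconds: 33


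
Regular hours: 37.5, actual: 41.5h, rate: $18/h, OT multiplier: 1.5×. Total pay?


Regular: 37.5h × $18 = $675.00
Overtime: 41.5 - 37.5 = 4.0h
OT pay: 4.0h × $18 × 1.5 = $108.00
Total = $675.00 + $108.00 = $783.00

$783.00


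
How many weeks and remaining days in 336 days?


Weeks: 336 ÷ 7 = 48 remainder 0

48 weeks 0 days


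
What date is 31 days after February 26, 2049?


Start: February 26, 2049
Add 31 days
February 26 → March 1: 28 - 26 + 1 = 3 days (31 - 3 = 28 left)
March 1 + 28 = March 29, 2049

March 29, 2049


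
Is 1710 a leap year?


No

Rules: divisible by 4 AND (not by 100 OR by 400)
1710 ÷ 4 = 427 remainder 2 → not divisible by 4
Not divisible by 4 → not a leap year


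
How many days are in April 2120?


Month: April (month 4)
April has 30 days

30 days


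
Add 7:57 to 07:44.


15:41

Start: 464 minutes from midnight
Add: 477 minutes
Total: 941 minutes
Hours: 941 ÷ 60 = 15 remainder 41


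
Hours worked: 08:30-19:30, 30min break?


10h 30m (630 minutes)

Total time = (19×60+30) - (8×60+30)
= 1170 - 510 = 660 min
Minus break: 660 - 30 = 630 min
= 10h 30m


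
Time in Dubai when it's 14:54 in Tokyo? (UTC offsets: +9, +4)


Time difference = UTC+4 - UTC+9 = -5 hours
New hour = (14 -5) mod 24
= 9 mod 24 = 9
Minutes unchanged → 09:54

09:54


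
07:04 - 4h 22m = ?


02:42

Start: 424 minutes from midnight
Subtract: 262 minutes
Remaining: 424 - 262 = 162
Hours: 2, Minutes: 42


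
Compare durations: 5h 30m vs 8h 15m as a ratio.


2:3 (0.67)

Duration 1: 330 minutes
Duration 2: 495 minutes
Ratio = 330:495
GCD = 165
Simplified = 2:3
As a decimal: 2/3 ≈ 0.67


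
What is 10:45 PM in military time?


Input: 10:45 PM
PM: 10 + 12 = 22

22:45


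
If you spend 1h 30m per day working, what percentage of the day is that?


Time: 90 minutes
Day: 1440 minutes
Percentage = (90/1440) × 100 ≈ 6.3%

6.3%


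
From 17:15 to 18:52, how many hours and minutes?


1h 37m

End time in minutes: 18×60 + 52 = 1132
Start time in minutes: 17×60 + 15 = 1035
Difference = 1132 - 1035 = 97 minutes
= 1 hours 37 minutes


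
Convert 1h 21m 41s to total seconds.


Hours: 1 × 3600 = 3600
Minutes: 21 × 60 = 1260
Seconds: 41
Total = 3600 + 1260 + 41 = 4901

4901 seconds


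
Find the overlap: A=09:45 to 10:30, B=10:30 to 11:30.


0 minutes

Meeting A: 585-630 (in minutes from midnight)
Meeting B: 630-690
Overlap start = max(585, 630) = 630
Overlap end = min(630, 690) = 630
Overlap = max(0, 630 - 630) = 0 min


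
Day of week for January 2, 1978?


Zeller's congruence:
q=2, m=13, k=77, j=19
h = (2 + ⌊13×14/5⌋ + 77 + ⌊77/4⌋ + ⌊19/4⌋ - 2×19) mod 7
= (2 + 36 + 77 + 19 + 4 - 38) mod 7
= 100 mod 7 = 2
h=2 → Monday

Monday


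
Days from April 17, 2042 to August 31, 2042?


136 days

From April 17, 2042 to August 31, 2042
Rest of April 2042: 30 - 17 = 13
Full months: May 31, June 30, July 31
Days into August 2042: 31
Total = 13 + 31 + 30 + 31 + 31 = 136 days


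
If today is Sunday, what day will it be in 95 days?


Thursday

Start: Sunday (index 6)
(6 + 95) mod 7
= 101 mod 7
= 3
Index 3 → Thursday


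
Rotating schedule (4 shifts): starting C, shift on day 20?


Shift B

Shifts: A, B, C, D
Start: C (index 2)
Day 20: (2 + 20 - 1) mod 4
= 21 mod 4
= 1
Index 1 → shift B


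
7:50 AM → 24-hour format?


07:50

Input: 7:50 AM
AM hour stays: 7


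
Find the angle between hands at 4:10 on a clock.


Hour hand = 4×30 + 10×0.5 = 125.0°
Minute hand = 10×6 = 60°
Difference = |125.0 - 60| = 65.0°

65.0°


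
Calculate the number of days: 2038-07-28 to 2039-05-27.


303 days

From July 28, 2038 to May 27, 2039
Rest of July 2038: 31 - 28 = 3
Full months: August 31, September 30, October 31, November 30, December 31, January 31, February 2039 28, March 31, April 30
Days into May 2039: 27
Total = 3 + 31 + 30 + 31 + 30 + 31 + 31 + 28 + 31 + 30 + 27 = 303 days


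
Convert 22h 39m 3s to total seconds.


81543 seconds

Hours: 22 × 3600 = 79200
Minutes: 39 × 60 = 2340
Seconds: 3
Total = 79200 + 2340 + 3 = 81543


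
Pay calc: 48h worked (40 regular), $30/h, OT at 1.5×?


$1560.00

Regular: 40h × $30 = $1200.00
Overtime: 48 - 40 = 8h
OT pay: 8h × $30 × 1.5 = $360.00
Total = $1200.00 + $360.00 = $1560.00


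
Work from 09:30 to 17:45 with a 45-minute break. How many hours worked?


Total time = (17×60+45) - (9×60+30)
= 1065 - 570 = 495 min
Minus break: 495 - 45 = 450 min
= 7h 30m

7h 30m (450 minutes)


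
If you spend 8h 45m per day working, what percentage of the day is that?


Time: 525 minutes
Day: 1440 minutes
Percentage = (525/1440) × 100 ≈ 36.5%

36.5%


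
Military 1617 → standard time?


Hour: 16
16 - 12 = 4 → PM

4:17 PM


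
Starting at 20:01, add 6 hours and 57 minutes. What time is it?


02:58 (next day)

Start: 1201 minutes from midnight
Add: 417 minutes
Total: 1618 minutes
Hours: 1618 ÷ 60 = 26 remainder 58
26 ≥ 24 → 26 - 24 = 2 (next day)


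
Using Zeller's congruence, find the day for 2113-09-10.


Sunday

Zeller's congruence:
q=10, m=9, k=13, j=21
h = (10 + ⌊13×10/5⌋ + 13 + ⌊13/4⌋ + ⌊21/4⌋ - 2×21) mod 7
= (10 + 26 + 13 + 3 + 5 - 42) mod 7
= 15 mod 7 = 1
h=1 → Sunday


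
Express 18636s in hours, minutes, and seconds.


5h 10m 36s

Hours: 18636 ÷ 3600 = 5 remainder 636
Minutes: 636 ÷ 60 = 10 remainder 36
Seconds: 36


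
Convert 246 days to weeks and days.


Weeks: 246 ÷ 7 = 35 remainder 1

35 weeks 1 days


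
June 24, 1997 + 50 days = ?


August 13, 1997

Start: June 24, 1997
Add 50 days
June 24 → July 1: 30 - 24 + 1 = 7 days (50 - 7 = 43 left)
July 1 → August 1: 31 - 1 + 1 = 31 days (43 - 31 = 12 left)
August 1 + 12 = August 13, 1997


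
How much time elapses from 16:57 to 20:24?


3h 27m

End time in minutes: 20×60 + 24 = 1224
Start time in minutes: 16×60 + 57 = 1017
Difference = 1224 - 1017 = 207 minutes
= 3 hours 27 minutes


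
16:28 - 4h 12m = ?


Start: 988 minutes from midnight
Subtract: 252 minutes
Remaining: 988 - 252 = 736
Hours: 12, Minutes: 16

12:16


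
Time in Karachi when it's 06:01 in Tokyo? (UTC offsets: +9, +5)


Time difference = UTC+5 - UTC+9 = -4 hours
New hour = (6 -4) mod 24
= 2 mod 24 = 2
Minutes unchanged → 02:01

02:01


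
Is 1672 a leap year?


Yes

Rules: divisible by 4 AND (not by 100 OR by 400)
1672 ÷ 4 = 418 exactly → divisible by 4
1672 ÷ 100 = 16 remainder 72 → not divisible by 100
Divisible by 4 but not by 100 → leap year


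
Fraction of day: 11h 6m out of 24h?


Total minutes: 11×60 + 6 = 666
Day = 24×60 = 1440 minutes
Fraction = 666/1440 = 0.4625
As a percentage: 666/1440 × 100 = 46.25%

0.4625 (46.25%)


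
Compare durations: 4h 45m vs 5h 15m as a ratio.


Duration 1: 285 minutes
Duration 2: 315 minutes
Ratio = 285:315
GCD = 15
Simplified = 19:21
As a decimal: 19/21 ≈ 0.90

19:21 (0.90)


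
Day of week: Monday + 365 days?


Tuesday

Start: Monday (index 0)
(0 + 365) mod 7
= 365 mod 7
= 1
Index 1 → Tuesday


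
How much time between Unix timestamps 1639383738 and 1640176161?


792423 seconds (220.1 hours / 9.17 days)

Difference = 1640176161 - 1639383738 = 792423 seconds
In hours: 792423 / 3600 ≈ 220.1
In days: 792423 / 86400 ≈ 9.17


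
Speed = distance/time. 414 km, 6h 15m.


66.2 km/h

Distance: 414 km
Time: 6h 15m = 375 min = 375/60 = 25/4 hours
Speed = 414 ÷ (25/4) = 414 × 4 / 25 = 1656/25 ≈ 66.2 km/h


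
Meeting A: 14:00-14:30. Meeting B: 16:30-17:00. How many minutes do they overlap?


Meeting A: 840-870 (in minutes from midnight)
Meeting B: 990-1020
Overlap start = max(840, 990) = 990
Overlap end = min(870, 1020) = 870
Overlap = max(0, 870 - 990) = 0 min

0 minutes


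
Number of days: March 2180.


Month: March (month 3)
March has 31 days

31 days


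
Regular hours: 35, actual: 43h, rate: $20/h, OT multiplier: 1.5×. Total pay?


Regular: 35h × $20 = $700.00
Overtime: 43 - 35 = 8h
OT pay: 8h × $20 × 1.5 = $240.00
Total = $700.00 + $240.00 = $940.00

$940.00


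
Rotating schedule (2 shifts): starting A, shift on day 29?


Shifts: A, B
Start: A (index 0)
Day 29: (0 + 29 - 1) mod 2
= 28 mod 2
= 0
Index 0 → shift A

Shift A


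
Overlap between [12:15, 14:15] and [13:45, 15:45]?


Meeting A: 735-855 (in minutes from midnight)
Meeting B: 825-945
Overlap start = max(735, 825) = 825
Overlap end = min(855, 945) = 855
Overlap = max(0, 855 - 825) = 30 min

30 minutes


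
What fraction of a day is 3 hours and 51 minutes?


Total minutes: 3×60 + 51 = 231
Day = 24×60 = 1440 minutes
Fraction = 231/1440 ≈ 0.1604
As a percentage: 231/1440 × 100 ≈ 16.04%

0.1604 (16.04%)


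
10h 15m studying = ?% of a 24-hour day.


Time: 615 minutes
Day: 1440 minutes
Percentage = (615/1440) × 100 ≈ 42.7%

42.7%


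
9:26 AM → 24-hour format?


Input: 9:26 AM
AM hour stays: 9

09:26


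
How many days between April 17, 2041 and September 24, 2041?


From April 17, 2041 to September 24, 2041
Rest of April 2041: 30 - 17 = 13
Full months: May 31, June 30, July 31, August 31
Days into September 2041: 24
Total = 13 + 31 + 30 + 31 + 31 + 24 = 160 days

160 days


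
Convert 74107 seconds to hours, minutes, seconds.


Hours: 74107 ÷ 3600 = 20 remainder 2107
Minutes: 2107 ÷ 60 = 35 remainder 7
Seconds: 7

20h 35m 7s


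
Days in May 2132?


31 days

Month: May (month 5)
May has 31 days


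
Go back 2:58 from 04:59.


02:01

Start: 299 minutes from midnight
Subtract: 178 minutes
Remaining: 299 - 178 = 121
Hours: 2, Minutes: 1


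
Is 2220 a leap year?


Rules: divisible by 4 AND (not by 100 OR by 400)
2220 ÷ 4 = 555 exactly → divisible by 4
2220 ÷ 100 = 22 remainder 20 → not divisible by 100
Divisible by 4 but not by 100 → leap year

Yes


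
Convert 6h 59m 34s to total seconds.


Hours: 6 × 3600 = 21600
Minutes: 59 × 60 = 3540
Seconds: 34
Total = 21600 + 3540 + 34 = 25174

25174 seconds


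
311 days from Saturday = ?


Start: Saturday (index 5)
(5 + 311) mod 7
= 316 mod 7
= 1
Index 1 → Tuesday

Tuesday


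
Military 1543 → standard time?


3:43 PM

Hour: 15
15 - 12 = 3 → PM


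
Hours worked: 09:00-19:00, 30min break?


9h 30m (570 minutes)

Total time = (19×60+0) - (9×60+0)
= 1140 - 540 = 600 min
Minus break: 600 - 30 = 570 min
= 9h 30m


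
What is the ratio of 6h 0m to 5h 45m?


24:23 (1.04)

Duration 1: 360 minutes
Duration 2: 345 minutes
Ratio = 360:345
GCD = 15
Simplified = 24:23
As a decimal: 24/23 ≈ 1.04


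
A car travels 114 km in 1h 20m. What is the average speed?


85.5 km/h

Distance: 114 km
Time: 1h 20m = 80 min = 80/60 = 4/3 hours
Speed = 114 ÷ (4/3) = 114 × 3 / 4 = 342/4 = 85.5 km/h


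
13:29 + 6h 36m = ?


20:05

Start: 809 minutes from midnight
Add: 396 minutes
Total: 1205 minutes
Hours: 1205 ÷ 60 = 20 remainder 5


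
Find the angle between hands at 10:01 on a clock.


65.5°

Hour hand = 10×30 + 1×0.5 = 300.5°
Minute hand = 1×6 = 6°
Difference = |300.5 - 6| = 294.5°
Since > 180°: 360 - 294.5 = 65.5°


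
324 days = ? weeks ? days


Weeks: 324 ÷ 7 = 46 remainder 2

46 weeks 2 days


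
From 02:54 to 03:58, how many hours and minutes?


End time in minutes: 3×60 + 58 = 238
Start time in minutes: 2×60 + 54 = 174
Difference = 238 - 174 = 64 minutes
= 1 hours 4 minutes

1h 4m


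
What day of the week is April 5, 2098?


Saturday

Zeller's congruence:
q=5, m=4, k=98, j=20
h = (5 + ⌊13×5/5⌋ + 98 + ⌊98/4⌋ + ⌊20/4⌋ - 2×20) mod 7
= (5 + 13 + 98 + 24 + 5 - 40) mod 7
= 105 mod 7 = 0
h=0 → Saturday


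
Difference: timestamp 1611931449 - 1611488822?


Difference = 1611931449 - 1611488822 = 442627 seconds
In hours: 442627 / 3600 ≈ 123.0
In days: 442627 / 86400 ≈ 5.12

442627 seconds (123.0 hours / 5.12 days)


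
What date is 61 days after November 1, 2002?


January 1, 2003

Start: November 1, 2002
Add 61 days
November 1 → December 1: 30 - 1 + 1 = 30 days (61 - 30 = 31 left)
December 1 → January 1: 31 - 1 + 1 = 31 days (31 - 31 = 0 left)
Land exactly on January 1, 2003


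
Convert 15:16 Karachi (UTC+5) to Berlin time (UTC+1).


Time difference = UTC+1 - UTC+5 = -4 hours
New hour = (15 -4) mod 24
= 11 mod 24 = 11
Minutes unchanged → 11:16

11:16


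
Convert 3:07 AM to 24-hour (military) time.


03:07

Input: 3:07 AM
AM hour stays: 3


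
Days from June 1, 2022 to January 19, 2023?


232 days

From June 1, 2022 to January 19, 2023
Rest of June 2022: 30 - 1 = 29
Full months: July 31, August 31, September 30, October 31, November 30, December 31
Days into January 2023: 19
Total = 29 + 31 + 31 + 30 + 31 + 30 + 31 + 19 = 232 days


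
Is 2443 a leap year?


Rules: divisible by 4 AND (not by 100 OR by 400)
2443 ÷ 4 = 610 remainder 3 → not divisible by 4
Not divisible by 4 → not a leap year

No


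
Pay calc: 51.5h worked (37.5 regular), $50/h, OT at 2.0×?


$3275.00

Regular: 37.5h × $50 = $1875.00
Overtime: 51.5 - 37.5 = 14.0h
OT pay: 14.0h × $50 × 2.0 = $1400.00
Total = $1875.00 + $1400.00 = $3275.00


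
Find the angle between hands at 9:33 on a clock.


Hour hand = 9×30 + 33×0.5 = 286.5°
Minute hand = 33×6 = 198°
Difference = |286.5 - 198| = 88.5°

88.5°


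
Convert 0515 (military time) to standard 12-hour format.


Hour: 5
5 < 12 → AM

5:15 AM


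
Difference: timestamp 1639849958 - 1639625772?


Difference = 1639849958 - 1639625772 = 224186 seconds
In hours: 224186 / 3600 ≈ 62.3
In days: 224186 / 86400 ≈ 2.59

224186 seconds (62.3 hours / 2.59 days)


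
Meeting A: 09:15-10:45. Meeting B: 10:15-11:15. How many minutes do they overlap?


30 minutes

Meeting A: 555-645 (in minutes from midnight)
Meeting B: 615-675
Overlap start = max(555, 615) = 615
Overlap end = min(645, 675) = 645
Overlap = max(0, 645 - 615) = 30 min


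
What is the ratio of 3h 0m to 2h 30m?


Duration 1: 180 minutes
Duration 2: 150 minutes
Ratio = 180:150
GCD = 30
Simplified = 6:5
As a decimal: 6/5 = 1.20

6:5 (1.20)


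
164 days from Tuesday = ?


Friday

Start: Tuesday (index 1)
(1 + 164) mod 7
= 165 mod 7
= 4
Index 4 → Friday


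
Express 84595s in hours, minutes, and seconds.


23h 29m 55s

Hours: 84595 ÷ 3600 = 23 remainder 1795
Minutes: 1795 ÷ 60 = 29 remainder 55
Seconds: 55


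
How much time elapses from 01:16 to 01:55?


0h 39m

End time in minutes: 1×60 + 55 = 115
Start time in minutes: 1×60 + 16 = 76
Difference = 115 - 76 = 39 minutes
= 0 hours 39 minutes


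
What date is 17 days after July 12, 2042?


Start: July 12, 2042
Add 17 days
July 12 + 17 = July 29, 2042

July 29, 2042


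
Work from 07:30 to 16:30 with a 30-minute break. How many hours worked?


8h 30m (510 minutes)

Total time = (16×60+30) - (7×60+30)
= 990 - 450 = 540 min
Minus break: 540 - 30 = 510 min
= 8h 30m


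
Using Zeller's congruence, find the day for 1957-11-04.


Monday

Zeller's congruence:
q=4, m=11, k=57, j=19
h = (4 + ⌊13×12/5⌋ + 57 + ⌊57/4⌋ + ⌊19/4⌋ - 2×19) mod 7
= (4 + 31 + 57 + 14 + 4 - 38) mod 7
= 72 mod 7 = 2
h=2 → Monday


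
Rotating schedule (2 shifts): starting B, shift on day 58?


Shifts: A, B
Start: B (index 1)
Day 58: (1 + 58 - 1) mod 2
= 58 mod 2
= 0
Index 0 → shift A

Shift A


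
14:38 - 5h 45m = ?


Start: 878 minutes from midnight
Subtract: 345 minutes
Remaining: 878 - 345 = 533
Hours: 8, Minutes: 53

08:53


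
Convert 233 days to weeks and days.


33 weeks 2 days

Weeks: 233 ÷ 7 = 33 remainder 2


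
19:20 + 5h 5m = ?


Start: 1160 minutes from midnight
Add: 305 minutes
Total: 1465 minutes
Hours: 1465 ÷ 60 = 24 remainder 25
24 ≥ 24 → 24 - 24 = 0 (next day)

00:25 (next day)


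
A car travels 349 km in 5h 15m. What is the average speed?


66.5 km/h

Distance: 349 km
Time: 5h 15m = 315 min = 315/60 = 21/4 hours
Speed = 349 ÷ (21/4) = 349 × 4 / 21 = 1396/21 ≈ 66.5 km/h


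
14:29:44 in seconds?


Hours: 14 × 3600 = 50400
Minutes: 29 × 60 = 1740
Seconds: 44
Total = 50400 + 1740 + 44 = 52184

52184 seconds


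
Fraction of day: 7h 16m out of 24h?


Total minutes: 7×60 + 16 = 436
Day = 24×60 = 1440 minutes
Fraction = 436/1440 ≈ 0.3028
As a percentage: 436/1440 × 100 ≈ 30.28%

0.3028 (30.28%)


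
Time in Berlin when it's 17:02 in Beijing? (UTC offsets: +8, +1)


10:02

Time difference = UTC+1 - UTC+8 = -7 hours
New hour = (17 -7) mod 24
= 10 mod 24 = 10
Minutes unchanged → 10:02


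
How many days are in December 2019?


31 days

Month: December (month 12)
December has 31 days


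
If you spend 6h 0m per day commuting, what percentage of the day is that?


25.0%

Time: 360 minutes
Day: 1440 minutes
Percentage = (360/1440) × 100 = 25.0%


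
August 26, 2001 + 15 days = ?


Start: August 26, 2001
Add 15 days
August 26 → September 1: 31 - 26 + 1 = 6 days (15 - 6 = 9 left)
September 1 + 9 = September 10, 2001

September 10, 2001


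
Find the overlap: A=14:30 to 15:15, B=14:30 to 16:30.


Meeting A: 870-915 (in minutes from midnight)
Meeting B: 870-990
Overlap start = max(870, 870) = 870
Overlap end = min(915, 990) = 915
Overlap = max(0, 915 - 870) = 45 min

45 minutes


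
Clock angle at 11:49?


Hour hand = 11×30 + 49×0.5 = 354.5°
Minute hand = 49×6 = 294°
Difference = |354.5 - 294| = 60.5°

60.5°


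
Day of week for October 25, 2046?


Zeller's congruence:
q=25, m=10, k=46, j=20
h = (25 + ⌊13×11/5⌋ + 46 + ⌊46/4⌋ + ⌊20/4⌋ - 2×20) mod 7
= (25 + 28 + 46 + 11 + 5 - 40) mod 7
= 75 mod 7 = 5
h=5 → Thursday

Thursday


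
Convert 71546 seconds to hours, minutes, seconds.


19h 52m 26s

Hours: 71546 ÷ 3600 = 19 remainder 3146
Minutes: 3146 ÷ 60 = 52 remainder 26
Seconds: 26


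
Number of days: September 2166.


30 days

Month: September (month 9)
September has 30 days


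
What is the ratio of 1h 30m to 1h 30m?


1:1 (1.00)

Duration 1: 90 minutes
Duration 2: 90 minutes
Ratio = 90:90
GCD = 90
Simplified = 1:1
As a decimal: 1/1 = 1.00


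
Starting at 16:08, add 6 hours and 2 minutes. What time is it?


22:10

Start: 968 minutes from midnight
Add: 362 minutes
Total: 1330 minutes
Hours: 1330 ÷ 60 = 22 remainder 10


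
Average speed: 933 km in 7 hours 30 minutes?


124.4 km/h

Distance: 933 km
Time: 7h 30m = 450 min = 450/60 = 15/2 hours
Speed = 933 ÷ (15/2) = 933 × 2 / 15 = 1866/15 = 124.4 km/h


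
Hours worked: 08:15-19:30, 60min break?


Total time = (19×60+30) - (8×60+15)
= 1170 - 495 = 675 min
Minus break: 675 - 60 = 615 min
= 10h 15m

10h 15m (615 minutes)


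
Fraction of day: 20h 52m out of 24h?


Total minutes: 20×60 + 52 = 1252
Day = 24×60 = 1440 minutes
Fraction = 1252/1440 ≈ 0.8694
As a percentage: 1252/1440 × 100 ≈ 86.94%

0.8694 (86.94%)


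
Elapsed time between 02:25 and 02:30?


0h 5m

End time in minutes: 2×60 + 30 = 150
Start time in minutes: 2×60 + 25 = 145
Difference = 150 - 145 = 5 minutes
= 0 hours 5 minutes


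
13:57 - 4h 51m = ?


Start: 837 minutes from midnight
Subtract: 291 minutes
Remaining: 837 - 291 = 546
Hours: 9, Minutes: 6

09:06


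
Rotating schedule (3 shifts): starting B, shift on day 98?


Shifts: A, B, C
Start: B (index 1)
Day 98: (1 + 98 - 1) mod 3
= 98 mod 3
= 2
Index 2 → shift C

Shift C


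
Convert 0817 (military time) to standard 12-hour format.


Hour: 8
8 < 12 → AM

8:17 AM


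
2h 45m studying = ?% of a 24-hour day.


11.5%

Time: 165 minutes
Day: 1440 minutes
Percentage = (165/1440) × 100 ≈ 11.5%


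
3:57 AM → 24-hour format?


03:57

Input: 3:57 AM
AM hour stays: 3


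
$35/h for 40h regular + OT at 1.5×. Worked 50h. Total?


Regular: 40h × $35 = $1400.00
Overtime: 50 - 40 = 10h
OT pay: 10h × $35 × 1.5 = $525.00
Total = $1400.00 + $525.00 = $1925.00

$1925.00


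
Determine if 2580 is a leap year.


Rules: divisible by 4 AND (not by 100 OR by 400)
2580 ÷ 4 = 645 exactly → divisible by 4
2580 ÷ 100 = 25 remainder 80 → not divisible by 100
Divisible by 4 but not by 100 → leap year

Yes


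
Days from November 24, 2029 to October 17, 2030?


327 days

From November 24, 2029 to October 17, 2030
Rest of November 2029: 30 - 24 = 6
Full months: December 31, January 31, February 2030 28, March 31, April 30, May 31, June 30, July 31, August 31, September 30
Days into October 2030: 17
Total = 6 + 31 + 31 + 28 + 31 + 30 + 31 + 30 + 31 + 31 + 30 + 17 = 327 days


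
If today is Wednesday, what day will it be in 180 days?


Start: Wednesday (index 2)
(2 + 180) mod 7
= 182 mod 7
= 0
Index 0 → Monday

Monday


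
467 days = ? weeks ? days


66 weeks 5 days

Weeks: 467 ÷ 7 = 66 remainder 5


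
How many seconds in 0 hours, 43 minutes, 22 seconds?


Hours: 0 × 3600 = 0
Minutes: 43 × 60 = 2580
Seconds: 22
Total = 0 + 2580 + 22 = 2602

2602 seconds


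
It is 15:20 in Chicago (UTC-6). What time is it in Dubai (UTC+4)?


01:20 (next day)

Time difference = UTC+4 - UTC-6 = +10 hours
New hour = (15 + 10) mod 24
= 25 mod 24 = 1
Minutes unchanged → 01:20; 25 ≥ 24 → next day


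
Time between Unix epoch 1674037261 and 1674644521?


607260 seconds (168.7 hours / 7.03 days)

Difference = 1674644521 - 1674037261 = 607260 seconds
In hours: 607260 / 3600 ≈ 168.7
In days: 607260 / 86400 ≈ 7.03


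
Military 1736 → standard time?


Hour: 17
17 - 12 = 5 → PM

5:36 PM


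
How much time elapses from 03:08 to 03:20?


0h 12m

End time in minutes: 3×60 + 20 = 200
Start time in minutes: 3×60 + 8 = 188
Difference = 200 - 188 = 12 minutes
= 0 hours 12 minutes


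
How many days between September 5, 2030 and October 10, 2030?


35 days

From September 5, 2030 to October 10, 2030
Rest of September 2030: 30 - 5 = 25
Days into October 2030: 10
Total = 25 + 10 = 35 days


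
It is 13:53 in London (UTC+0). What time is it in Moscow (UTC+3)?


Time difference = UTC+3 - UTC+0 = +3 hours
New hour = (13 + 3) mod 24
= 16 mod 24 = 16
Minutes unchanged → 16:53

16:53


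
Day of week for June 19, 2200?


Thursday

Zeller's congruence:
q=19, m=6, k=0, j=22
h = (19 + ⌊13×7/5⌋ + 0 + ⌊0/4⌋ + ⌊22/4⌋ - 2×22) mod 7
= (19 + 18 + 0 + 0 + 5 - 44) mod 7
= -2 mod 7 = 5
h=5 → Thursday


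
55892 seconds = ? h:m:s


15h 31m 32s

Hours: 55892 ÷ 3600 = 15 remainder 1892
Minutes: 1892 ÷ 60 = 31 remainder 32
Seconds: 32


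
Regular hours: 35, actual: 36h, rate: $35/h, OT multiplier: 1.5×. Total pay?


$1277.50

Regular: 35h × $35 = $1225.00
Overtime: 36 - 35 = 1h
OT pay: 1h × $35 × 1.5 = $52.50
Total = $1225.00 + $52.50 = $1277.50


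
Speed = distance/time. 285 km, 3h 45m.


Distance: 285 km
Time: 3h 45m = 225 min = 225/60 = 15/4 hours
Speed = 285 ÷ (15/4) = 285 × 4 / 15 = 1140/15 = 76.0 km/h

76.0 km/h


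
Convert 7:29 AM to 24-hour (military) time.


Input: 7:29 AM
AM hour stays: 7

07:29


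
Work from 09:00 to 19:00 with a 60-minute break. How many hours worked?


Total time = (19×60+0) - (9×60+0)
= 1140 - 540 = 600 min
Minus break: 600 - 60 = 540 min
= 9h 0m

9h 0m (540 minutes)


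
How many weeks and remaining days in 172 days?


Weeks: 172 ÷ 7 = 24 remainder 4

24 weeks 4 days


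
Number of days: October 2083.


Month: October (month 10)
October has 31 days

31 days


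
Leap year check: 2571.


No

Rules: divisible by 4 AND (not by 100 OR by 400)
2571 ÷ 4 = 642 remainder 3 → not divisible by 4
Not divisible by 4 → not a leap year


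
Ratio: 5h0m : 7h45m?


20:31 (0.65)

Duration 1: 300 minutes
Duration 2: 465 minutes
Ratio = 300:465
GCD = 15
Simplified = 20:31
As a decimal: 20/31 ≈ 0.65


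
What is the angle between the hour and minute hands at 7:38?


Hour hand = 7×30 + 38×0.5 = 229.0°
Minute hand = 38×6 = 228°
Difference = |229.0 - 228| = 1.0°

1.0°


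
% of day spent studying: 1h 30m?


6.3%

Time: 90 minutes
Day: 1440 minutes
Percentage = (90/1440) × 100 ≈ 6.3%


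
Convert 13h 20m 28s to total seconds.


Hours: 13 × 3600 = 46800
Minutes: 20 × 60 = 1200
Seconds: 28
Total = 46800 + 1200 + 28 = 48028

48028 seconds


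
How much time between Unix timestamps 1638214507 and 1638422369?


Difference = 1638422369 - 1638214507 = 207862 seconds
In hours: 207862 / 3600 ≈ 57.7
In days: 207862 / 86400 ≈ 2.41

207862 seconds (57.7 hours / 2.41 days)
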